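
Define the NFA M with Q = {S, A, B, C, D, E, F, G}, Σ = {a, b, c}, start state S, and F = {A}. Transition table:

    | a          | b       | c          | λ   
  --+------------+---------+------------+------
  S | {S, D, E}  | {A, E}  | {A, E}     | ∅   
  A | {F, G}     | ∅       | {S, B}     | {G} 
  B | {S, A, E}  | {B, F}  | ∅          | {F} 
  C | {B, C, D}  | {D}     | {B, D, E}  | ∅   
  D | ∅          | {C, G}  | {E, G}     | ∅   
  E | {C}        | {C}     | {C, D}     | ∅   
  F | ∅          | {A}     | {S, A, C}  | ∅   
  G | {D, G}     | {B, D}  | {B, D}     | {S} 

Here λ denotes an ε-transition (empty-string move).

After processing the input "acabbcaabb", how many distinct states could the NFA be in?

Start in {S}.
Read 'a': {S} → {S, D, E}.
Read 'c': {S, D, E} → {S, A, C, D, E, G}.
Read 'a': {S, A, C, D, E, G} → {S, B, C, D, E, F, G}.
Read 'b': {S, B, C, D, E, F, G} → {S, A, B, C, D, E, F, G}.
Read 'b': {S, A, B, C, D, E, F, G} → {S, A, B, C, D, E, F, G}.
Read 'c': {S, A, B, C, D, E, F, G} → {S, A, B, C, D, E, F, G}.
Read 'a': {S, A, B, C, D, E, F, G} → {S, A, B, C, D, E, F, G}.
Read 'a': {S, A, B, C, D, E, F, G} → {S, A, B, C, D, E, F, G}.
Read 'b': {S, A, B, C, D, E, F, G} → {S, A, B, C, D, E, F, G}.
Read 'b': {S, A, B, C, D, E, F, G} → {S, A, B, C, D, E, F, G}.
That set has 8 states.

8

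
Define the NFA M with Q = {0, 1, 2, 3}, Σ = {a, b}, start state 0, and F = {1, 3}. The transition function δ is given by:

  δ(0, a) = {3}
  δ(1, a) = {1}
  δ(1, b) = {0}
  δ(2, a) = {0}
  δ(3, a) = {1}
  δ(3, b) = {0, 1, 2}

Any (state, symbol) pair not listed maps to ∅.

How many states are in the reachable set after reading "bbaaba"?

Start in {0}.
Read 'b': {0} → ∅.
The set is empty and remains empty for the remaining 5 symbols.
That set has 0 states.

0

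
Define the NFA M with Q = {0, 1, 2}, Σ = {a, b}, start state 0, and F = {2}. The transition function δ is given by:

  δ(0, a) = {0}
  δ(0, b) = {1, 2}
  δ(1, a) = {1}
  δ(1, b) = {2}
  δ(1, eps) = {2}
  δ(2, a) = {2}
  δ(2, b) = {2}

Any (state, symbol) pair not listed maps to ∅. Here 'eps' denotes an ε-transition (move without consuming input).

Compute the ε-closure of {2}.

Begin with {2}.
No ε-moves leave this set, so the closure equals the set itself.

{2}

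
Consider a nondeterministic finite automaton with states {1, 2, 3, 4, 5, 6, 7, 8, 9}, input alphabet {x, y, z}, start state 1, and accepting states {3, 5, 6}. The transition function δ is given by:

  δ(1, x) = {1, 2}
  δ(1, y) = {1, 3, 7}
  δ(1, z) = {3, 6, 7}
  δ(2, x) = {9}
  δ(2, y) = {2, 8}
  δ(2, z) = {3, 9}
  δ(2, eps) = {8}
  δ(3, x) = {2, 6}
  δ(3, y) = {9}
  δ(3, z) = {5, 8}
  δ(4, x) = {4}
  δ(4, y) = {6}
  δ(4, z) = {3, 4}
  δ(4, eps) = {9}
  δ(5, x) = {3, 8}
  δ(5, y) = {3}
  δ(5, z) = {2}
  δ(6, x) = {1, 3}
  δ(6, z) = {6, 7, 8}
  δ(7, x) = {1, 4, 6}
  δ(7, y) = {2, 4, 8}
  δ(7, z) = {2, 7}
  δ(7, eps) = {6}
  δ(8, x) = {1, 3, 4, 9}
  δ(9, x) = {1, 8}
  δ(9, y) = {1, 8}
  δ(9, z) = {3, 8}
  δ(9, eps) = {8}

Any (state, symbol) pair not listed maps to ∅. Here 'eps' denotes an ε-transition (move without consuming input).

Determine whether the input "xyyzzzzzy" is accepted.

Yes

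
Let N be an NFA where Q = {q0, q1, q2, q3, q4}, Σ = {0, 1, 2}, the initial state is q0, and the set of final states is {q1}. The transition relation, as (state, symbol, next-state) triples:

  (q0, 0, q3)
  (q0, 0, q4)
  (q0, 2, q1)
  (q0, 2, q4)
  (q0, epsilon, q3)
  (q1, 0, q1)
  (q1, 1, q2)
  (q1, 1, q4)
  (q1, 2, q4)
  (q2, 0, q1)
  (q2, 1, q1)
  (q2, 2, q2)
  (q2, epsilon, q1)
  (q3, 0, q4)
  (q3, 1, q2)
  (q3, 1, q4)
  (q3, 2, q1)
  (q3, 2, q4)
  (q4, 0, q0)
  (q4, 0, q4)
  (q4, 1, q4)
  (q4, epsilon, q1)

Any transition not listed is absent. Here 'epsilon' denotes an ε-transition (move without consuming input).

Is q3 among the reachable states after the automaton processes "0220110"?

Start: ε-closure({q0}) = {q0, q3}.
Read '0': q0→{q3, q4}, q3→{q4}; union {q3, q4}; ε-closure = {q1, q3, q4}.
Read '2': q1→{q4}, q3→{q1, q4}, q4→∅; now {q1, q4}.
Read '2': q1→{q4}, q4→∅; union {q4}; ε-closure = {q1, q4}.
Read '0': q1→{q1}, q4→{q0, q4}; union {q0, q1, q4}; ε-closure = {q0, q1, q3, q4}.
Read '1': q0→∅, q1→{q2, q4}, q3→{q2, q4}, q4→{q4}; union {q2, q4}; ε-closure = {q1, q2, q4}.
Read '1': q1→{q2, q4}, q2→{q1}, q4→{q4}; now {q1, q2, q4}.
Read '0': q1→{q1}, q2→{q1}, q4→{q0, q4}; union {q0, q1, q4}; ε-closure = {q0, q1, q3, q4}.
State q3 is in {q0, q1, q3, q4}.

Yes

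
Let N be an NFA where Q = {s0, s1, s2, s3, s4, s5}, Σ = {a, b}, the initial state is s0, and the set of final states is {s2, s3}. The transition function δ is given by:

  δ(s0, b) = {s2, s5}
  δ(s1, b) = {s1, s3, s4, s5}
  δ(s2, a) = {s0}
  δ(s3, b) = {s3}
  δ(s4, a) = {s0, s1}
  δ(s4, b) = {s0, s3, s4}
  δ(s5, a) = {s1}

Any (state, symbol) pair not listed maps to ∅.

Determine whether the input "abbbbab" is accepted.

No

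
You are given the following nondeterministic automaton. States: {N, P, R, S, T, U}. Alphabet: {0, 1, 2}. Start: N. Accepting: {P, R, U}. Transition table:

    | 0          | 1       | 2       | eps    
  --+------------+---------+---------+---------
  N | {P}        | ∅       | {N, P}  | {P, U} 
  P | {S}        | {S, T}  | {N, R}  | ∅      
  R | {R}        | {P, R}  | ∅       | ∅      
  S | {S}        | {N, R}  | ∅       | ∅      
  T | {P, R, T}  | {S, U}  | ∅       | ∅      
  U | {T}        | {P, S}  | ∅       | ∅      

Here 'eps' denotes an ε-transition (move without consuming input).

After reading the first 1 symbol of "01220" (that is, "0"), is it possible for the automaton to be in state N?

Start: ε-closure({N}) = {N, P, U}.
Read '0': {N, P, U} → {P, S, T}.
State N is not in {P, S, T}.

No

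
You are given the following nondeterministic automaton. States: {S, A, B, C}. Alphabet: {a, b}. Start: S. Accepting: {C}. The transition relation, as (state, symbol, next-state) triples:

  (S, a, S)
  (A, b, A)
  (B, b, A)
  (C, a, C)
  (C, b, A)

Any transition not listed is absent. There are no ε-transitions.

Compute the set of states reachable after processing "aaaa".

{S}

Start in {S}.
Read 'a': S→{S}; now {S}.
Read 'a': S→{S}; now {S}.
Read 'a': S→{S}; now {S}.
Read 'a': S→{S}; now {S}.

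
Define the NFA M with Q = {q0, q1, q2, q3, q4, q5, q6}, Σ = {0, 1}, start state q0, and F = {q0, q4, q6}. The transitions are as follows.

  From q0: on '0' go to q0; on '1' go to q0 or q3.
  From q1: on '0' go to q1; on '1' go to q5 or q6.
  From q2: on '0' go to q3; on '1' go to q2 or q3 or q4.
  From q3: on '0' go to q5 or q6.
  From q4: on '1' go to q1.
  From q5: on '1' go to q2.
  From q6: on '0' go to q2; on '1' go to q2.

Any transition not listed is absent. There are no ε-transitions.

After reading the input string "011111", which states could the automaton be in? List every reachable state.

{q0, q3}

Start in {q0}.
Read '0': q0→{q0}; now {q0}.
Read '1': q0→{q0, q3}; now {q0, q3}.
Read '1': q0→{q0, q3}, q3→∅; now {q0, q3}.
Read '1': q0→{q0, q3}, q3→∅; now {q0, q3}.
Read '1': q0→{q0, q3}, q3→∅; now {q0, q3}.
Read '1': q0→{q0, q3}, q3→∅; now {q0, q3}.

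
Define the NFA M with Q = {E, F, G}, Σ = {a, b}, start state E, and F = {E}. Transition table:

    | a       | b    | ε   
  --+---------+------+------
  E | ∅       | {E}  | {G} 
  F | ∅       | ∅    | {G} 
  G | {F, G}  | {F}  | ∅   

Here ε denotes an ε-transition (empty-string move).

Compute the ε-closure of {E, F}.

{E, F, G}

Begin with {E, F}.
ε-move F → G; add G.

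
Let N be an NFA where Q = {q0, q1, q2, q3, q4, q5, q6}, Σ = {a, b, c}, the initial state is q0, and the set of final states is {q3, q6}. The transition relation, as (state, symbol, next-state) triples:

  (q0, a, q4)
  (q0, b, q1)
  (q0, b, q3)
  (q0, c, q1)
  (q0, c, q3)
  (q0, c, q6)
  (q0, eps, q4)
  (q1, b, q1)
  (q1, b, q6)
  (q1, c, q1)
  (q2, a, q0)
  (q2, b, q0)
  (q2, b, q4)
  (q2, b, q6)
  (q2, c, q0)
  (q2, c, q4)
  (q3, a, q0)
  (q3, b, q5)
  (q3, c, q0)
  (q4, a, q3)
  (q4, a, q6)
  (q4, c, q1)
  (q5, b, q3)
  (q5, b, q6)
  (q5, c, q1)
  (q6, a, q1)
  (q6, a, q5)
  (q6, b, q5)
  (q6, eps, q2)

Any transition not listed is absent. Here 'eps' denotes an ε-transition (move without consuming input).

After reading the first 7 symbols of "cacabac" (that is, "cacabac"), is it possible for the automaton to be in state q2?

Yes

Start: ε-closure({q0}) = {q0, q4}.
Read 'c': q0→{q1, q3, q6}, q4→{q1}; union {q1, q3, q6}; ε-closure = {q1, q2, q3, q6}.
Read 'a': q1→∅, q2→{q0}, q3→{q0}, q6→{q1, q5}; union {q0, q1, q5}; ε-closure = {q0, q1, q4, q5}.
Read 'c': q0→{q1, q3, q6}, q1→{q1}, q4→{q1}, q5→{q1}; union {q1, q3, q6}; ε-closure = {q1, q2, q3, q6}.
Read 'a': q1→∅, q2→{q0}, q3→{q0}, q6→{q1, q5}; union {q0, q1, q5}; ε-closure = {q0, q1, q4, q5}.
Read 'b': q0→{q1, q3}, q1→{q1, q6}, q4→∅, q5→{q3, q6}; union {q1, q3, q6}; ε-closure = {q1, q2, q3, q6}.
Read 'a': q1→∅, q2→{q0}, q3→{q0}, q6→{q1, q5}; union {q0, q1, q5}; ε-closure = {q0, q1, q4, q5}.
Read 'c': q0→{q1, q3, q6}, q1→{q1}, q4→{q1}, q5→{q1}; union {q1, q3, q6}; ε-closure = {q1, q2, q3, q6}.
State q2 is in {q1, q2, q3, q6}.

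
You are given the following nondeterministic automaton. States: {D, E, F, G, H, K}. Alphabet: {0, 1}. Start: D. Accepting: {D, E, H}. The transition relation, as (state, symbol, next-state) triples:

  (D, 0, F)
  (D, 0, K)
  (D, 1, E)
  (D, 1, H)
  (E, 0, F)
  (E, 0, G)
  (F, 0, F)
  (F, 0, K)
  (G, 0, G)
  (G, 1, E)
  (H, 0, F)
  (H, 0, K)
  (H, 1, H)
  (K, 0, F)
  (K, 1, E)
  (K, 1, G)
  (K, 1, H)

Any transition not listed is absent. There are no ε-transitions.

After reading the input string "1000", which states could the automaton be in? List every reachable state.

Start in {D}.
Read '1': {D} → {E, H}.
Read '0': {E, H} → {F, G, K}.
Read '0': {F, G, K} → {F, G, K}.
Read '0': {F, G, K} → {F, G, K}.

{F, G, K}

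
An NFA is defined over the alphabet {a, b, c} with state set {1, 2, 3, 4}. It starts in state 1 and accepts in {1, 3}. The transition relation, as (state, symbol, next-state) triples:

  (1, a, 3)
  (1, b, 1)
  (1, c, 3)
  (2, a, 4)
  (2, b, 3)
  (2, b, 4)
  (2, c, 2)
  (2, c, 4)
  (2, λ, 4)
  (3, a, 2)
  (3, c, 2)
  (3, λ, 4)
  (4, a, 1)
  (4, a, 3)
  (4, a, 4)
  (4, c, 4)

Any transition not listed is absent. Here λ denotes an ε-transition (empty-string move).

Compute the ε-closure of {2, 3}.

{2, 3, 4}

Begin with {2, 3}.
ε-move 3 → 4; add 4.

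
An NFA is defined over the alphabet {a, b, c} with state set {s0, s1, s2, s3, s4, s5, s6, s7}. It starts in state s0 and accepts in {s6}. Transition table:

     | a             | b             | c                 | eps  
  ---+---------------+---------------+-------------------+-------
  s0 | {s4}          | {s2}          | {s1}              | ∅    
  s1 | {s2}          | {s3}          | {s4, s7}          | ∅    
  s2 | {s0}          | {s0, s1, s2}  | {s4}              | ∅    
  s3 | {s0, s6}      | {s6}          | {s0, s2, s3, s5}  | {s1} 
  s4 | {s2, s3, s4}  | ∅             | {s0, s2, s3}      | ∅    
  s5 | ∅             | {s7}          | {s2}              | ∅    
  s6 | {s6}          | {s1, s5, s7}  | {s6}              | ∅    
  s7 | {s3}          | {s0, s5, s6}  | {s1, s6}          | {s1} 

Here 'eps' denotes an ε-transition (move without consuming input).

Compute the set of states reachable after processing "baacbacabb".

{s0, s1, s2, s3, s5, s6, s7}

Start in {s0}.
Read 'b': s0→{s2}; now {s2}.
Read 'a': s2→{s0}; now {s0}.
Read 'a': s0→{s4}; now {s4}.
Read 'c': s4→{s0, s2, s3}; union {s0, s2, s3}; ε-closure = {s0, s1, s2, s3}.
Read 'b': s0→{s2}, s1→{s3}, s2→{s0, s1, s2}, s3→{s6}; now {s0, s1, s2, s3, s6}.
Read 'a': s0→{s4}, s1→{s2}, s2→{s0}, s3→{s0, s6}, s6→{s6}; now {s0, s2, s4, s6}.
Read 'c': s0→{s1}, s2→{s4}, s4→{s0, s2, s3}, s6→{s6}; now {s0, s1, s2, s3, s4, s6}.
Read 'a': s0→{s4}, s1→{s2}, s2→{s0}, s3→{s0, s6}, s4→{s2, s3, s4}, s6→{s6}; union {s0, s2, s3, s4, s6}; ε-closure = {s0, s1, s2, s3, s4, s6}.
Read 'b': s0→{s2}, s1→{s3}, s2→{s0, s1, s2}, s3→{s6}, s4→∅, s6→{s1, s5, s7}; now {s0, s1, s2, s3, s5, s6, s7}.
Read 'b': s0→{s2}, s1→{s3}, s2→{s0, s1, s2}, s3→{s6}, s5→{s7}, s6→{s1, s5, s7}, s7→{s0, s5, s6}; now {s0, s1, s2, s3, s5, s6, s7}.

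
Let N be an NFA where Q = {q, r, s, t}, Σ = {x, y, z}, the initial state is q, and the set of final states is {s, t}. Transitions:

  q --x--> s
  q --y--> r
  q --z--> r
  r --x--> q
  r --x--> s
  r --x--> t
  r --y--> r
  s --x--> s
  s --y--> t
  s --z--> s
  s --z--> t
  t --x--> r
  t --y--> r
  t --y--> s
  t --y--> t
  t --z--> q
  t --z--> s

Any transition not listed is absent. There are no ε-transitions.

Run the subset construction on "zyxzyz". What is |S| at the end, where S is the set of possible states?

Start in {q}.
Read 'z': q→{r}; now {r}.
Read 'y': r→{r}; now {r}.
Read 'x': r→{q, s, t}; now {q, s, t}.
Read 'z': q→{r}, s→{s, t}, t→{q, s}; now {q, r, s, t}.
Read 'y': q→{r}, r→{r}, s→{t}, t→{r, s, t}; now {r, s, t}.
Read 'z': r→∅, s→{s, t}, t→{q, s}; now {q, s, t}.
That set has 3 states.

3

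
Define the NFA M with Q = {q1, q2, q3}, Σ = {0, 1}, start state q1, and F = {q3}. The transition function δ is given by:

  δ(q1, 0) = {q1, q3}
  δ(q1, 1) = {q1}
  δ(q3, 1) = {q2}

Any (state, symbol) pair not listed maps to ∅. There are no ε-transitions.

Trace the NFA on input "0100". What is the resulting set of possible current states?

Start in {q1}.
Read '0': {q1} → {q1, q3}.
Read '1': {q1, q3} → {q1, q2}.
Read '0': {q1, q2} → {q1, q3}.
Read '0': {q1, q3} → {q1, q3}.

{q1, q3}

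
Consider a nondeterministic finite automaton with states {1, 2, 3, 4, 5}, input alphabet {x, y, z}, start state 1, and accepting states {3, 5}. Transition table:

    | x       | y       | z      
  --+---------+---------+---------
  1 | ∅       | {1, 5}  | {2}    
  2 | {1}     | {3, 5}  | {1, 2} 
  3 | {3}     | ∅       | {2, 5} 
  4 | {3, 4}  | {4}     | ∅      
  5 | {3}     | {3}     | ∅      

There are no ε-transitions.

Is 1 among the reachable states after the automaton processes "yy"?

Start in {1}.
Read 'y': {1} → {1, 5}.
Read 'y': {1, 5} → {1, 3, 5}.
State 1 is in {1, 3, 5}.

Yes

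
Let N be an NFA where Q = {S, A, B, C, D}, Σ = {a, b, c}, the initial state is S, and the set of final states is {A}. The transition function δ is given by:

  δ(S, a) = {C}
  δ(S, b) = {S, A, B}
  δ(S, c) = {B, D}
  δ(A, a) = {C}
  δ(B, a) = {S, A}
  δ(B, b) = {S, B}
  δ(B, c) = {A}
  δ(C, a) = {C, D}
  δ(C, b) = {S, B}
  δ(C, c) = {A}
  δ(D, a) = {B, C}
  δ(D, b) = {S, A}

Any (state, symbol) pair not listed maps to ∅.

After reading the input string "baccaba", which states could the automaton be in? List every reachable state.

{S, A, C}

Start in {S}.
Read 'b': {S} → {S, A, B}.
Read 'a': {S, A, B} → {S, A, C}.
Read 'c': {S, A, C} → {A, B, D}.
Read 'c': {A, B, D} → {A}.
Read 'a': {A} → {C}.
Read 'b': {C} → {S, B}.
Read 'a': {S, B} → {S, A, C}.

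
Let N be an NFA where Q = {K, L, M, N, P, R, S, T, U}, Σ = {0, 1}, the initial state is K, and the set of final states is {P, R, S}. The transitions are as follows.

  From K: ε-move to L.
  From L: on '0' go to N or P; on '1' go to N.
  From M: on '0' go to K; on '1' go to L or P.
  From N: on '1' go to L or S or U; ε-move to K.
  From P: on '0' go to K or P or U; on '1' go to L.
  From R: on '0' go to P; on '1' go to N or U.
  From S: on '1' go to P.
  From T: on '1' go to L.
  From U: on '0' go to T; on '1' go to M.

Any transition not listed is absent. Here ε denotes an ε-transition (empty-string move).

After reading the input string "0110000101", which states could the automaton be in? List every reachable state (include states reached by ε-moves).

{K, L, N, S, U}

Start: ε-closure({K}) = {K, L}.
Read '0': {K, L} → {K, L, N, P}.
Read '1': {K, L, N, P} → {K, L, N, S, U}.
Read '1': {K, L, N, S, U} → {K, L, M, N, P, S, U}.
Read '0': {K, L, M, N, P, S, U} → {K, L, N, P, T, U}.
Read '0': {K, L, N, P, T, U} → {K, L, N, P, T, U}.
Read '0': {K, L, N, P, T, U} → {K, L, N, P, T, U}.
Read '0': {K, L, N, P, T, U} → {K, L, N, P, T, U}.
Read '1': {K, L, N, P, T, U} → {K, L, M, N, S, U}.
Read '0': {K, L, M, N, S, U} → {K, L, N, P, T}.
Read '1': {K, L, N, P, T} → {K, L, N, S, U}.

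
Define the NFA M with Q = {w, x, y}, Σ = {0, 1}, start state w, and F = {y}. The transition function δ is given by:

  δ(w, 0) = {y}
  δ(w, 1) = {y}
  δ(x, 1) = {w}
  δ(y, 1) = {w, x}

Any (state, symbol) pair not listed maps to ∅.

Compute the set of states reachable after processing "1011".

Start in {w}.
Read '1': {w} → {y}.
Read '0': {y} → ∅.
The set is empty and remains empty for the remaining 2 symbols.

∅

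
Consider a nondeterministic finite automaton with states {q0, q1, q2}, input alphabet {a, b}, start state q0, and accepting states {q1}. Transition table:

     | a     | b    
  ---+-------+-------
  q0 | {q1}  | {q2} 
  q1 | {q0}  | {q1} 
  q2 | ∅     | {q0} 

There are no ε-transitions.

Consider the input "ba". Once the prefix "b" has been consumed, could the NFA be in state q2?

Start in {q0}.
Read 'b': {q0} → {q2}.
State q2 is in {q2}.

Yes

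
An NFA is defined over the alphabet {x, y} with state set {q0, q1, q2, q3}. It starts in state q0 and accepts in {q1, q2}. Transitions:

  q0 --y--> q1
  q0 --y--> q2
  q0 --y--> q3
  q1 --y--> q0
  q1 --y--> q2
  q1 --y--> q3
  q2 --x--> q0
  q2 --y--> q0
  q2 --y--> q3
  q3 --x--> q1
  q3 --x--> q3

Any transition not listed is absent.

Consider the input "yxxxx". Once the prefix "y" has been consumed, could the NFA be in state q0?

No

Start in {q0}.
Read 'y': {q0} → {q1, q2, q3}.
State q0 is not in {q1, q2, q3}.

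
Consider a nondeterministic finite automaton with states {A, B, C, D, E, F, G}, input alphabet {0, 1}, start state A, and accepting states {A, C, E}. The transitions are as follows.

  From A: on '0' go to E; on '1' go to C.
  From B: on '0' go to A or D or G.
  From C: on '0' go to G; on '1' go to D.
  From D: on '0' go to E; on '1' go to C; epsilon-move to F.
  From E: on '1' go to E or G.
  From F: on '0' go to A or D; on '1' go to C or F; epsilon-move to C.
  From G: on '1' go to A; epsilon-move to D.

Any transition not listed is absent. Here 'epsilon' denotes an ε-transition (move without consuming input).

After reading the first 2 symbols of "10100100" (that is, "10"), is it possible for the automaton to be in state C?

Start in {A}.
Read '1': {A} → {C}.
Read '0': {C} → {C, D, F, G}.
State C is in {C, D, F, G}.

Yes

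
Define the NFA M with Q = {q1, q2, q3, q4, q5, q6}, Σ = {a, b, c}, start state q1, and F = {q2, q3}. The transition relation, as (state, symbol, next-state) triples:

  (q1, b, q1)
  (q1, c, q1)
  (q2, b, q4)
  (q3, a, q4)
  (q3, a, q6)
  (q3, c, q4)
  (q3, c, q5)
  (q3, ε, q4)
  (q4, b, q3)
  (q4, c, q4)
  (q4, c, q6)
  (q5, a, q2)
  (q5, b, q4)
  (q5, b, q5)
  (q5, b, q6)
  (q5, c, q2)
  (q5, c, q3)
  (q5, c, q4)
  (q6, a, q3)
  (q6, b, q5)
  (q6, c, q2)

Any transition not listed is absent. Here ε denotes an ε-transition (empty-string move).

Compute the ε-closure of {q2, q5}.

Begin with {q2, q5}.
No ε-moves leave this set, so the closure equals the set itself.

{q2, q5}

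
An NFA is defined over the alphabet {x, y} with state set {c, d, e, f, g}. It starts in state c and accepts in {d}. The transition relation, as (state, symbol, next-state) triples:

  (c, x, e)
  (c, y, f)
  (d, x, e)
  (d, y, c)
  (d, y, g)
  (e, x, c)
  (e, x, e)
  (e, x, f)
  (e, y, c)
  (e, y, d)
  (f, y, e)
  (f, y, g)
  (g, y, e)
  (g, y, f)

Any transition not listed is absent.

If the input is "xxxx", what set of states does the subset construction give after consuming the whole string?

Start in {c}.
Read 'x': c→{e}; now {e}.
Read 'x': e→{c, e, f}; now {c, e, f}.
Read 'x': c→{e}, e→{c, e, f}, f→∅; now {c, e, f}.
Read 'x': c→{e}, e→{c, e, f}, f→∅; now {c, e, f}.

{c, e, f}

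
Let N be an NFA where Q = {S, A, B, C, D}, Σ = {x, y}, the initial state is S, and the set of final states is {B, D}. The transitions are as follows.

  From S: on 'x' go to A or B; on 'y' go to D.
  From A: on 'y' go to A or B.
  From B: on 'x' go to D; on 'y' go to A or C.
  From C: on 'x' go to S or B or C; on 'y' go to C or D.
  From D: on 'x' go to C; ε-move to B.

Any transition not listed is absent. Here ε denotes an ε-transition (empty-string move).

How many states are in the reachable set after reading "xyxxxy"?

Start in {S}.
Read 'x': S→{A, B}; now {A, B}.
Read 'y': A→{A, B}, B→{A, C}; now {A, B, C}.
Read 'x': A→∅, B→{D}, C→{S, B, C}; now {S, B, C, D}.
Read 'x': S→{A, B}, B→{D}, C→{S, B, C}, D→{C}; now {S, A, B, C, D}.
Read 'x': S→{A, B}, A→∅, B→{D}, C→{S, B, C}, D→{C}; now {S, A, B, C, D}.
Read 'y': S→{D}, A→{A, B}, B→{A, C}, C→{C, D}, D→∅; now {A, B, C, D}.
That set has 4 states.

4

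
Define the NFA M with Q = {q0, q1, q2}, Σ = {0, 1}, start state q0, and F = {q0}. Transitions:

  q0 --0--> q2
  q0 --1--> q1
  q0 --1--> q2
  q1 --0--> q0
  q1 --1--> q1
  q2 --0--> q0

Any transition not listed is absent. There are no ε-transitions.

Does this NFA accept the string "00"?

Start in {q0}.
Read '0': q0→{q2}; now {q2}.
Read '0': q2→{q0}; now {q0}.
The final set {q0} contains the accepting state q0.

Yes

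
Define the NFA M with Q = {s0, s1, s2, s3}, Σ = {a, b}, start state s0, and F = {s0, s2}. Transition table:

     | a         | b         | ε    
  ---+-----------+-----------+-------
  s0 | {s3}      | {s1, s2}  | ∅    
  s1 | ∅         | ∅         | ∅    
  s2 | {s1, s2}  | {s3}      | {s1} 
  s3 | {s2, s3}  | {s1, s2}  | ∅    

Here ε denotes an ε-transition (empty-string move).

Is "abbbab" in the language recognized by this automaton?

Start in {s0}.
Read 'a': {s0} → {s3}.
Read 'b': {s3} → {s1, s2}.
Read 'b': {s1, s2} → {s3}.
Read 'b': {s3} → {s1, s2}.
Read 'a': {s1, s2} → {s1, s2}.
Read 'b': {s1, s2} → {s3}.
The final set {s3} contains no accepting state.

No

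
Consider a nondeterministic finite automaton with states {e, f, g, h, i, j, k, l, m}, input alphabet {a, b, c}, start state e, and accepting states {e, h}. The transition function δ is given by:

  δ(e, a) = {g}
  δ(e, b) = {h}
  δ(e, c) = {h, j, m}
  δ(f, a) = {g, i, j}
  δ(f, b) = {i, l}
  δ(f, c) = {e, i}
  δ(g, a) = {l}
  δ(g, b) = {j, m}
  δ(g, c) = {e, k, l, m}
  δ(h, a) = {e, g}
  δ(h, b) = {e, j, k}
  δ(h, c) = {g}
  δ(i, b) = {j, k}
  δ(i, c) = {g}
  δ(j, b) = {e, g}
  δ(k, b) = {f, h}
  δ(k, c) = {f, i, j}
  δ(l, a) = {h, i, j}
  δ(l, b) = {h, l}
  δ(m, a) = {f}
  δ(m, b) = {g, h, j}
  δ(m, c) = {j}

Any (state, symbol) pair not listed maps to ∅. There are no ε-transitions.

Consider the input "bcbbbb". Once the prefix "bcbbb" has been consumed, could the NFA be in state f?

No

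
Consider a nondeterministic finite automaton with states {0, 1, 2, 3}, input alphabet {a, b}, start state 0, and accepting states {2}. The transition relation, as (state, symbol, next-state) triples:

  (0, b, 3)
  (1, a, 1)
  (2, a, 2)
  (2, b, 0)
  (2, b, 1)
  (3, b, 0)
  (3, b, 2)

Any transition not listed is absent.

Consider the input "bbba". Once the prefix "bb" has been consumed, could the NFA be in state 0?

Start in {0}.
Read 'b': 0→{3}; now {3}.
Read 'b': 3→{0, 2}; now {0, 2}.
State 0 is in {0, 2}.

Yes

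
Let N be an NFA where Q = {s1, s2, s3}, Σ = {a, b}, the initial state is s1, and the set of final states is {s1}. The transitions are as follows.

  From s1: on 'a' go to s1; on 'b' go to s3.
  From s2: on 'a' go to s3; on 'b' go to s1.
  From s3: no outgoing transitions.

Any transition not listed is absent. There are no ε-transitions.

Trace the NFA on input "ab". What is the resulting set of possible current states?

Start in {s1}.
Read 'a': {s1} → {s1}.
Read 'b': {s1} → {s3}.

{s3}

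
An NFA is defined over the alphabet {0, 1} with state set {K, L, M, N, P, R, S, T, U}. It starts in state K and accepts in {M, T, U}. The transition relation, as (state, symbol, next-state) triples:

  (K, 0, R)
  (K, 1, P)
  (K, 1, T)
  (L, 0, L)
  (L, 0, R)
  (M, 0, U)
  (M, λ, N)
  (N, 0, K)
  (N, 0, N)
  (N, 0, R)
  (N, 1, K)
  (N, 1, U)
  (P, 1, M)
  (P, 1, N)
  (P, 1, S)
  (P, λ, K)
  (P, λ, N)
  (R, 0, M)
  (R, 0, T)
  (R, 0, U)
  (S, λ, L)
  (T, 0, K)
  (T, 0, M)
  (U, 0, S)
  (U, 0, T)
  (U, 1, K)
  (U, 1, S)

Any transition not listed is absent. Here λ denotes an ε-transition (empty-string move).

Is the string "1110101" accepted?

Yes

Start in {K}.
Read '1': K→{P, T}; union {P, T}; ε-closure = {K, N, P, T}.
Read '1': K→{P, T}, N→{K, U}, P→{M, N, S}, T→∅; union {K, M, N, P, S, T, U}; ε-closure = {K, L, M, N, P, S, T, U}.
Read '1': K→{P, T}, L→∅, M→∅, N→{K, U}, P→{M, N, S}, S→∅, T→∅, U→{K, S}; union {K, M, N, P, S, T, U}; ε-closure = {K, L, M, N, P, S, T, U}.
Read '0': K→{R}, L→{L, R}, M→{U}, N→{K, N, R}, P→∅, S→∅, T→{K, M}, U→{S, T}; now {K, L, M, N, R, S, T, U}.
Read '1': K→{P, T}, L→∅, M→∅, N→{K, U}, R→∅, S→∅, T→∅, U→{K, S}; union {K, P, S, T, U}; ε-closure = {K, L, N, P, S, T, U}.
Read '0': K→{R}, L→{L, R}, N→{K, N, R}, P→∅, S→∅, T→{K, M}, U→{S, T}; now {K, L, M, N, R, S, T}.
Read '1': K→{P, T}, L→∅, M→∅, N→{K, U}, R→∅, S→∅, T→∅; union {K, P, T, U}; ε-closure = {K, N, P, T, U}.
The final set {K, N, P, T, U} contains the accepting states T, U.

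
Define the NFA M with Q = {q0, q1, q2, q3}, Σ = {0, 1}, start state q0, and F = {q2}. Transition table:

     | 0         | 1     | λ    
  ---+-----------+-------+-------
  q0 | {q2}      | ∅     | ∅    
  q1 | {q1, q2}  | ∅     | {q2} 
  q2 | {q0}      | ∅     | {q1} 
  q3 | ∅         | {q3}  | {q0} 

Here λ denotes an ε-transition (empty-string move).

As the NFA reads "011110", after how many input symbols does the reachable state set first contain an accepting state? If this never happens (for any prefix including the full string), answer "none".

Start in {q0}.
Read '0': q0→{q2}; union {q2}; ε-closure = {q1, q2}.
None of the earlier sets intersect F, but {q1, q2} does.

1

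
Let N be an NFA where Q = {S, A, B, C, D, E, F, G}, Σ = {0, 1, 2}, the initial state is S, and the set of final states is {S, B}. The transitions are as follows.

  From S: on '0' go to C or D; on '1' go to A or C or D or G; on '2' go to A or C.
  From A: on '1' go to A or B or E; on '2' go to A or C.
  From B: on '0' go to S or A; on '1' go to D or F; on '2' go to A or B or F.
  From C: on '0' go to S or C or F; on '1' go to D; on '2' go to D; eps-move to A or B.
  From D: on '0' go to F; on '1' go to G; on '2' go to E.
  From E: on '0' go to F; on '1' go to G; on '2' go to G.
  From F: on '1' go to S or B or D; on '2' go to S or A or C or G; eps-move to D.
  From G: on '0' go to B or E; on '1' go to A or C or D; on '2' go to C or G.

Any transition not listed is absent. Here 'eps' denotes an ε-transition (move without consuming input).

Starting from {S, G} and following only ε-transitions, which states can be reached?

{S, G}

Begin with {S, G}.
No ε-moves leave this set, so the closure equals the set itself.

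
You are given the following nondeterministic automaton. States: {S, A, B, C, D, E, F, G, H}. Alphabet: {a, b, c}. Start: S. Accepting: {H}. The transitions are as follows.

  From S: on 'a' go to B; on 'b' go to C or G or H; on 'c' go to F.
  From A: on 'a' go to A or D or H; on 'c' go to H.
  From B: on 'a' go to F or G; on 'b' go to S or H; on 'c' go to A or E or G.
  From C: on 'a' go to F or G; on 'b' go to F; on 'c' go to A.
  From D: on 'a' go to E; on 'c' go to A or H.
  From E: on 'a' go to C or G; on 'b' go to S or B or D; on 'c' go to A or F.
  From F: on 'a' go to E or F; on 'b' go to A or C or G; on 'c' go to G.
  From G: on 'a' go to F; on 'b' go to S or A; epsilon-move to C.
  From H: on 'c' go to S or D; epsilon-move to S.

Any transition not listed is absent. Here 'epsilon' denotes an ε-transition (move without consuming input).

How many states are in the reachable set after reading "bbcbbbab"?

Start in {S}.
Read 'b': {S} → {S, C, G, H}.
Read 'b': {S, C, G, H} → {S, A, C, F, G, H}.
Read 'c': {S, A, C, F, G, H} → {S, A, C, D, F, G, H}.
Read 'b': {S, A, C, D, F, G, H} → {S, A, C, F, G, H}.
Read 'b': {S, A, C, F, G, H} → {S, A, C, F, G, H}.
Read 'b': {S, A, C, F, G, H} → {S, A, C, F, G, H}.
Read 'a': {S, A, C, F, G, H} → {S, A, B, C, D, E, F, G, H}.
Read 'b': {S, A, B, C, D, E, F, G, H} → {S, A, B, C, D, F, G, H}.
That set has 8 states.

8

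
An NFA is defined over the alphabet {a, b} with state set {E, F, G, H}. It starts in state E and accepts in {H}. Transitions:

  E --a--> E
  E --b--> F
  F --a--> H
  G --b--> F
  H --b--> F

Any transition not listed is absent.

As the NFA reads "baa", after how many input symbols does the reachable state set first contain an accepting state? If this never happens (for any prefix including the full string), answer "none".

Start in {E}.
Read 'b': E→{F}; now {F}.
Read 'a': F→{H}; now {H}.
None of the earlier sets intersect F, but {H} does.

2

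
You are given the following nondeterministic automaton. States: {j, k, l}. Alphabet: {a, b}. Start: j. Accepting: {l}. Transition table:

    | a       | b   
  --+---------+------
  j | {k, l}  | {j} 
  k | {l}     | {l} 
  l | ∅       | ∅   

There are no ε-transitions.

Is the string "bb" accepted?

No

Start in {j}.
Read 'b': j→{j}; now {j}.
Read 'b': j→{j}; now {j}.
The final set {j} contains no accepting state.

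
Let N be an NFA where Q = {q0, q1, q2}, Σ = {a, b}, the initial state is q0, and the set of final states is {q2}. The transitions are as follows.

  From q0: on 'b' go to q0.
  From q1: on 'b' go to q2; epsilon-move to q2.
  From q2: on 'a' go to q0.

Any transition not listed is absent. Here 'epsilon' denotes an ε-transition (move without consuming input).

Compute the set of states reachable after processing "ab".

Start in {q0}.
Read 'a': q0→∅; now ∅.
The set is empty and remains empty for the remaining 1 symbol.

∅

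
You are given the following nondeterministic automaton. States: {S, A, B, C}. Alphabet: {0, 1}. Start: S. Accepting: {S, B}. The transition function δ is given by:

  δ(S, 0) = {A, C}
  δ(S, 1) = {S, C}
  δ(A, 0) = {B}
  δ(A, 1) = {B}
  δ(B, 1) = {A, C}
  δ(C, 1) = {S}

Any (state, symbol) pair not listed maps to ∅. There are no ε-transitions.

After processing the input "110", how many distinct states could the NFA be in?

2

Start in {S}.
Read '1': S→{S, C}; now {S, C}.
Read '1': S→{S, C}, C→{S}; now {S, C}.
Read '0': S→{A, C}, C→∅; now {A, C}.
That set has 2 states.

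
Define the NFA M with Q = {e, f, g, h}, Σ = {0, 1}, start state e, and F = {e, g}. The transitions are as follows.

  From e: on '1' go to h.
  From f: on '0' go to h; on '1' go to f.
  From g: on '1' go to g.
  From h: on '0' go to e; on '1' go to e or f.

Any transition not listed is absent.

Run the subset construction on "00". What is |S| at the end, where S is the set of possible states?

Start in {e}.
Read '0': {e} → ∅.
The set is empty and remains empty for the remaining 1 symbol.
That set has 0 states.

0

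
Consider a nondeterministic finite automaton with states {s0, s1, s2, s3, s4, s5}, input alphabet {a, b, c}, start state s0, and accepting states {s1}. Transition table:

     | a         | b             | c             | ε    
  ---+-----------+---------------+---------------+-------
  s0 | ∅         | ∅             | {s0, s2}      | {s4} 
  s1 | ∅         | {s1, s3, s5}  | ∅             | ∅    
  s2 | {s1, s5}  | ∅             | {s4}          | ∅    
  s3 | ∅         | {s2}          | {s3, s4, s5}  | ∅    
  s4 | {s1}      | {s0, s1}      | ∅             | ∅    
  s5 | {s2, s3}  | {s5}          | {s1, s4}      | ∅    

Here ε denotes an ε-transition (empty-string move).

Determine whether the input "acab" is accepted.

No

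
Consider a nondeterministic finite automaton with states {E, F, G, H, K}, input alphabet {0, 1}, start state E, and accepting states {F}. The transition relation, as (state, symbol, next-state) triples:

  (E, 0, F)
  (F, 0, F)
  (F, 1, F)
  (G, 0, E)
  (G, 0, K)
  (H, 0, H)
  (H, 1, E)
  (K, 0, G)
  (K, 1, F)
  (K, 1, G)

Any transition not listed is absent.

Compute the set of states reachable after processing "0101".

{F}

Start in {E}.
Read '0': E→{F}; now {F}.
Read '1': F→{F}; now {F}.
Read '0': F→{F}; now {F}.
Read '1': F→{F}; now {F}.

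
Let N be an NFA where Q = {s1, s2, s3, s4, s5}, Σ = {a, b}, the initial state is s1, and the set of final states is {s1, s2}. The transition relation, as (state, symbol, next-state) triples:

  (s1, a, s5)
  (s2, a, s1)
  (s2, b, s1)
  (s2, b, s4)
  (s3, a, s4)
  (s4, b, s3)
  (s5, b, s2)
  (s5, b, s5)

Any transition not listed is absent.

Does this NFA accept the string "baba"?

No

Start in {s1}.
Read 'b': {s1} → ∅.
The set is empty and remains empty for the remaining 3 symbols.
The final set ∅ contains no accepting state.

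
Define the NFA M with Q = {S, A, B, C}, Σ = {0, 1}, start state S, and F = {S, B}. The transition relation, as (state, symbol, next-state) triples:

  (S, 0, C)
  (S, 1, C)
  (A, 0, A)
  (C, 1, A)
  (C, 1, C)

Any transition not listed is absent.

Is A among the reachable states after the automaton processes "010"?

Yes

Start in {S}.
Read '0': S→{C}; now {C}.
Read '1': C→{A, C}; now {A, C}.
Read '0': A→{A}, C→∅; now {A}.
State A is in {A}.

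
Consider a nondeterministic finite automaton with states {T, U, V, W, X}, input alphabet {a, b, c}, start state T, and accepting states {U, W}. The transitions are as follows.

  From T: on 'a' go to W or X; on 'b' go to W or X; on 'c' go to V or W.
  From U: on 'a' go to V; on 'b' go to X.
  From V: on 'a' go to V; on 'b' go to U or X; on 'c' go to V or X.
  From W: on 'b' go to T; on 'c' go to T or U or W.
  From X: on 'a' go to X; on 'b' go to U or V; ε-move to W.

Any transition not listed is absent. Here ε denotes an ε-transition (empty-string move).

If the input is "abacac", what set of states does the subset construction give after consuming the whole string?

{T, U, V, W, X}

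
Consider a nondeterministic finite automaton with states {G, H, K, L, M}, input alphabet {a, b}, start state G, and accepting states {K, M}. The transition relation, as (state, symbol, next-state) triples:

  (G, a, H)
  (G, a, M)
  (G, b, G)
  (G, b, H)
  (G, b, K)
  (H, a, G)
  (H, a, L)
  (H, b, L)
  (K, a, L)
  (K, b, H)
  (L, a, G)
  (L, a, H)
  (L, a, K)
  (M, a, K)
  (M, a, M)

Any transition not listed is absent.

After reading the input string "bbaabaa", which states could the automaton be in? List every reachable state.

Start in {G}.
Read 'b': G→{G, H, K}; now {G, H, K}.
Read 'b': G→{G, H, K}, H→{L}, K→{H}; now {G, H, K, L}.
Read 'a': G→{H, M}, H→{G, L}, K→{L}, L→{G, H, K}; now {G, H, K, L, M}.
Read 'a': G→{H, M}, H→{G, L}, K→{L}, L→{G, H, K}, M→{K, M}; now {G, H, K, L, M}.
Read 'b': G→{G, H, K}, H→{L}, K→{H}, L→∅, M→∅; now {G, H, K, L}.
Read 'a': G→{H, M}, H→{G, L}, K→{L}, L→{G, H, K}; now {G, H, K, L, M}.
Read 'a': G→{H, M}, H→{G, L}, K→{L}, L→{G, H, K}, M→{K, M}; now {G, H, K, L, M}.

{G, H, K, L, M}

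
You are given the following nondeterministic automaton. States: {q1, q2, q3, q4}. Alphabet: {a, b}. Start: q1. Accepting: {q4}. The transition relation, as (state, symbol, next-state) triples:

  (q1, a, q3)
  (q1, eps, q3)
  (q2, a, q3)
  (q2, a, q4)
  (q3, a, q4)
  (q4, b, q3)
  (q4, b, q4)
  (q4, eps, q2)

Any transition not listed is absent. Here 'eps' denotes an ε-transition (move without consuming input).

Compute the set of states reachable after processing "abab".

{q2, q3, q4}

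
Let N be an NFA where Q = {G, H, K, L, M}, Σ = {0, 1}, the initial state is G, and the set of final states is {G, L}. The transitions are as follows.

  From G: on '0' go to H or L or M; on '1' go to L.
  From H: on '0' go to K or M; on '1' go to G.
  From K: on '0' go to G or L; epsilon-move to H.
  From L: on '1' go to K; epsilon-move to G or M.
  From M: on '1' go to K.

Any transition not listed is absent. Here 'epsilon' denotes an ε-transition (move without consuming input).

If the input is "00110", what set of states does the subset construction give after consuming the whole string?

Start in {G}.
Read '0': G→{H, L, M}; union {H, L, M}; ε-closure = {G, H, L, M}.
Read '0': G→{H, L, M}, H→{K, M}, L→∅, M→∅; union {H, K, L, M}; ε-closure = {G, H, K, L, M}.
Read '1': G→{L}, H→{G}, K→∅, L→{K}, M→{K}; union {G, K, L}; ε-closure = {G, H, K, L, M}.
Read '1': G→{L}, H→{G}, K→∅, L→{K}, M→{K}; union {G, K, L}; ε-closure = {G, H, K, L, M}.
Read '0': G→{H, L, M}, H→{K, M}, K→{G, L}, L→∅, M→∅; now {G, H, K, L, M}.

{G, H, K, L, M}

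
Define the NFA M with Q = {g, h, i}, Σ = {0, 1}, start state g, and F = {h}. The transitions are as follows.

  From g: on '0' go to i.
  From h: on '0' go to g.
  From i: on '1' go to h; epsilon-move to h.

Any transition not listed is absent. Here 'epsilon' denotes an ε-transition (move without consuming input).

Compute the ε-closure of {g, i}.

{g, h, i}

Begin with {g, i}.
ε-move i → h; add h.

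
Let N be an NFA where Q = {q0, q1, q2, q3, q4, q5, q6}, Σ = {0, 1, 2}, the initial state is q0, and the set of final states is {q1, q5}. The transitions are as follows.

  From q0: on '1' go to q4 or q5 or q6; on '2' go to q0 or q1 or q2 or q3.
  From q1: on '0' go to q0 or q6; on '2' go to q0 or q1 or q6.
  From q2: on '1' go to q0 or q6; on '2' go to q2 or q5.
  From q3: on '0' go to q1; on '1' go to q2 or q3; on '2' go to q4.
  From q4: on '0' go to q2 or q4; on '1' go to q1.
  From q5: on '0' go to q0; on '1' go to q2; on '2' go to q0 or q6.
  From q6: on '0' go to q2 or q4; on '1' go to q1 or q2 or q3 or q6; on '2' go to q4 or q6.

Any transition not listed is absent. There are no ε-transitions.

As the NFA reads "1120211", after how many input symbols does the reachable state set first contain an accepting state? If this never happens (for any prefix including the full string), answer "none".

Start in {q0}.
Read '1': {q0} → {q4, q5, q6}.
None of the earlier sets intersect F, but {q4, q5, q6} does.

1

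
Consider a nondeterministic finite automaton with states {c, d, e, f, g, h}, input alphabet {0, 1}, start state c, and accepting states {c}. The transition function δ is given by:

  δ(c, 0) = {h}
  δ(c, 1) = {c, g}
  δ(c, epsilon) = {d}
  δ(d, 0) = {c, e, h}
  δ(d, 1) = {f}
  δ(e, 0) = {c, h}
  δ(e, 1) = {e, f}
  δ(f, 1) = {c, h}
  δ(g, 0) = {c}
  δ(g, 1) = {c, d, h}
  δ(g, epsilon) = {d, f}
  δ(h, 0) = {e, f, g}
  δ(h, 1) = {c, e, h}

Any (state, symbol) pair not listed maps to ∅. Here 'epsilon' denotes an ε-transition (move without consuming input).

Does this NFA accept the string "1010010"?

Start: ε-closure({c}) = {c, d}.
Read '1': {c, d} → {c, d, f, g}.
Read '0': {c, d, f, g} → {c, d, e, h}.
Read '1': {c, d, e, h} → {c, d, e, f, g, h}.
Read '0': {c, d, e, f, g, h} → {c, d, e, f, g, h}.
Read '0': {c, d, e, f, g, h} → {c, d, e, f, g, h}.
Read '1': {c, d, e, f, g, h} → {c, d, e, f, g, h}.
Read '0': {c, d, e, f, g, h} → {c, d, e, f, g, h}.
The final set {c, d, e, f, g, h} contains the accepting state c.

Yes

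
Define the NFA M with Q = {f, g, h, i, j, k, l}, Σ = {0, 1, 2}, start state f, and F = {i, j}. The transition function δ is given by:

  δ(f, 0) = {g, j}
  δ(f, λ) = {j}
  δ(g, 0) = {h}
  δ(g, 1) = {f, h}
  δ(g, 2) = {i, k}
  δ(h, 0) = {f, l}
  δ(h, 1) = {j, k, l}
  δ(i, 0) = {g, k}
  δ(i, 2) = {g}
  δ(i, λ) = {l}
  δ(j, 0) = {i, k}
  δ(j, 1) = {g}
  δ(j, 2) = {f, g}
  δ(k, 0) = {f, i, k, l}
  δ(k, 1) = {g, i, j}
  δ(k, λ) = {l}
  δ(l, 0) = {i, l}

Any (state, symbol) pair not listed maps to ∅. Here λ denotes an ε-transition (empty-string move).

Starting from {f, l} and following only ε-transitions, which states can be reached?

Begin with {f, l}.
ε-move f → j; add j.

{f, j, l}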